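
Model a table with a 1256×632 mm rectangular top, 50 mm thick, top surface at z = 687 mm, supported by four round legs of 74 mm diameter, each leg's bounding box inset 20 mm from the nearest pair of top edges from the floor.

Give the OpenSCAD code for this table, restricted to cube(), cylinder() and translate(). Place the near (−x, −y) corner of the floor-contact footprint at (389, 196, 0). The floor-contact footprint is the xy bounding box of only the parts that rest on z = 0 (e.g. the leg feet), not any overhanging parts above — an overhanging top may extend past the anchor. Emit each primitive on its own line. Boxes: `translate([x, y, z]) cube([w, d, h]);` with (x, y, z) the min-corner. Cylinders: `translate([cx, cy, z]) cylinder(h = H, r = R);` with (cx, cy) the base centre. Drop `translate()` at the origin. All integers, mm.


// leg_h = 687 - 50 = 637
translate([369, 176, 637]) cube([1256, 632, 50]);
translate([426, 233, 0]) cylinder(h = 637, r = 37);
translate([1568, 233, 0]) cylinder(h = 637, r = 37);
translate([426, 751, 0]) cylinder(h = 637, r = 37);
translate([1568, 751, 0]) cylinder(h = 637, r = 37);


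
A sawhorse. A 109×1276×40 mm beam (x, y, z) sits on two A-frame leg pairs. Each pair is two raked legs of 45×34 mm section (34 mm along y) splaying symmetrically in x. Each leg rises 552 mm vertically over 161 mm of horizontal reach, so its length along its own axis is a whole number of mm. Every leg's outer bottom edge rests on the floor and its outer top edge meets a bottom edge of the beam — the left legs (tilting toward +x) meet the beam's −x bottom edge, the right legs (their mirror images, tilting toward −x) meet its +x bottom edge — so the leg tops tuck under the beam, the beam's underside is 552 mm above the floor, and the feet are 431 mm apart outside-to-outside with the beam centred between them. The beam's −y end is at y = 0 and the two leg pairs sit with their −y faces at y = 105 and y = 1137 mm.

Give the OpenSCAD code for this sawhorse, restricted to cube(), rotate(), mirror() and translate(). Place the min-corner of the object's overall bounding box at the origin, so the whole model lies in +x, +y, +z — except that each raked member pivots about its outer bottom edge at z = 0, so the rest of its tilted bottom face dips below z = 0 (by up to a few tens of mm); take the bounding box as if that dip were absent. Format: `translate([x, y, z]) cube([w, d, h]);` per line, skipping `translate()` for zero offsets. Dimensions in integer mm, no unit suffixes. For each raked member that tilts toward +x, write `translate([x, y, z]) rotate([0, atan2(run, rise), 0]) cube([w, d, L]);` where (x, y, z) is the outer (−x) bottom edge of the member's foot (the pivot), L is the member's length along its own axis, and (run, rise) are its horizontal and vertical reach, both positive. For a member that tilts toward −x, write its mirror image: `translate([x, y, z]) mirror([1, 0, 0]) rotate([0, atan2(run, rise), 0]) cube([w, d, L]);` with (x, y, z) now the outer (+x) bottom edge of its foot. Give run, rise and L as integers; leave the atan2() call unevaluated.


translate([161, 0, 552]) cube([109, 1276, 40]);
translate([0, 105, 0]) rotate([0, atan2(161, 552), 0]) cube([45, 34, 575]);
translate([431, 105, 0]) mirror([1, 0, 0]) rotate([0, atan2(161, 552), 0]) cube([45, 34, 575]);
translate([0, 1137, 0]) rotate([0, atan2(161, 552), 0]) cube([45, 34, 575]);
translate([431, 1137, 0]) mirror([1, 0, 0]) rotate([0, atan2(161, 552), 0]) cube([45, 34, 575]);


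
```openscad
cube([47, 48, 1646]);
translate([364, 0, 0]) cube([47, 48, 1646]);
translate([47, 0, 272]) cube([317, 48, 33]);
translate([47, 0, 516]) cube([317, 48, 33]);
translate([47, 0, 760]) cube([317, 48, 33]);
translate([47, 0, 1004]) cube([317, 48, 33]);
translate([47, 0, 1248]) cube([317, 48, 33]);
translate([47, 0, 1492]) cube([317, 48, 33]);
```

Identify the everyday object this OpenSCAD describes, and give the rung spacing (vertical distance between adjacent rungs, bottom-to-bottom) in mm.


A ladder. The rung spacing is 244 mm.

Two tall 47×48 posts with 6 short bars between them — a ladder. Adjacent rungs sit at z = 272 and z = 516, so the spacing is 516 − 272 = 244 mm.


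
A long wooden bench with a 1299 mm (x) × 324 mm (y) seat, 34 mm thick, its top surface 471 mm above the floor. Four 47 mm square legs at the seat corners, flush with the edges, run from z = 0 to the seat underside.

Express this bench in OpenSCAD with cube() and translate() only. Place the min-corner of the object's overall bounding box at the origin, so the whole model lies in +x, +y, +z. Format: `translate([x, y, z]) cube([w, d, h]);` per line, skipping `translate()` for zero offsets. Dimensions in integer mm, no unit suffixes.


// leg_h = 471 − 34 = 437
translate([0, 0, 437]) cube([1299, 324, 34]);
cube([47, 47, 437]);
translate([0, 277, 0]) cube([47, 47, 437]);
translate([1252, 0, 0]) cube([47, 47, 437]);
translate([1252, 277, 0]) cube([47, 47, 437]);


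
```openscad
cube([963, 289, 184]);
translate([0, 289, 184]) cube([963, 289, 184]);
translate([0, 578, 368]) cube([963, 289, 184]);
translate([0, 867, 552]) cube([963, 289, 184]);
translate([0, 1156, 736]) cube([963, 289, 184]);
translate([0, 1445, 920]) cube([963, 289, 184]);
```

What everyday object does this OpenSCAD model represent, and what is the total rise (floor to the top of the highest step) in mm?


A staircase. The total rise is 1104 mm.

6 identical blocks, each offset up and back from the previous — a staircase. Each step is 184 mm tall and there are 6 of them, so the total rise is 6 × 184 = 1104 mm.


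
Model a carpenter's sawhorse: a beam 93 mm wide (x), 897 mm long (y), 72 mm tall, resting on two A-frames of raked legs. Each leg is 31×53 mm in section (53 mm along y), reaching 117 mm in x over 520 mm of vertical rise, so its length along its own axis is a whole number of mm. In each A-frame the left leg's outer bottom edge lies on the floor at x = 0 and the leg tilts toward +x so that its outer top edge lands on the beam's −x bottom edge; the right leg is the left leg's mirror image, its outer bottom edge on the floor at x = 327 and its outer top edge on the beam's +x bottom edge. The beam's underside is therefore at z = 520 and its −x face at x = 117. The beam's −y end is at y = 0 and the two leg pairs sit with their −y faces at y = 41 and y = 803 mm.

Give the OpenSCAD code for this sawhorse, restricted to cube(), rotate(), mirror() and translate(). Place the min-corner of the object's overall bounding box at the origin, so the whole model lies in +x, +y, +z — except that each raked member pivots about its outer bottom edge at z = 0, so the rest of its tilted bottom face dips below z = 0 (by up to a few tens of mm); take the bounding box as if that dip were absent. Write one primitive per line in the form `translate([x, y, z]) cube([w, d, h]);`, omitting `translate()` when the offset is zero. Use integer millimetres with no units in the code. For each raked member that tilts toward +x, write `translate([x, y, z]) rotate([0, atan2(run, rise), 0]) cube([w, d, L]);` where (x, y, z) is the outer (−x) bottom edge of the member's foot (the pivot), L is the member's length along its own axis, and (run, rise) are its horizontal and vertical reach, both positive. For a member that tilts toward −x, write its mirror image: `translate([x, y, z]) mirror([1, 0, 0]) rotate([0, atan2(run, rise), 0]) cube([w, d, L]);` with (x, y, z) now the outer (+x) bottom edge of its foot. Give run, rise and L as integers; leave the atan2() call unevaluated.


translate([117, 0, 520]) cube([93, 897, 72]);
translate([0, 41, 0]) rotate([0, atan2(117, 520), 0]) cube([31, 53, 533]);
translate([327, 41, 0]) mirror([1, 0, 0]) rotate([0, atan2(117, 520), 0]) cube([31, 53, 533]);
translate([0, 803, 0]) rotate([0, atan2(117, 520), 0]) cube([31, 53, 533]);
translate([327, 803, 0]) mirror([1, 0, 0]) rotate([0, atan2(117, 520), 0]) cube([31, 53, 533]);


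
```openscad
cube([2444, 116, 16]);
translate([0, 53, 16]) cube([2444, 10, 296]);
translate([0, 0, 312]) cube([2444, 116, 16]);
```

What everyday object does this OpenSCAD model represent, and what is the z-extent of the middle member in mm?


An I-beam. The web height is 296 mm.

Two wide flanges with a thin centred web — an I-beam. Overall 328 mm minus two 16 mm flanges gives a web of 328 − 2·16 = 296 mm.


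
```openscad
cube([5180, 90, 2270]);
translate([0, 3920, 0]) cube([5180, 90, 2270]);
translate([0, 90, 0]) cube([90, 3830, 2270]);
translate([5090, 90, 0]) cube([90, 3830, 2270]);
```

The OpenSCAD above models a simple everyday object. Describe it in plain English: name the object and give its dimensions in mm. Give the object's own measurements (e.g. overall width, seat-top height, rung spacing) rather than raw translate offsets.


The wall frame of a small rectangular building: four walls, each 2270 mm tall and 90 mm thick, enclosing a footprint 5180 mm (x) by 4010 mm (y) outside-to-outside, with no floor or roof. The front and back walls (the −y and +y sides) span the full width; the two side walls fit between them.


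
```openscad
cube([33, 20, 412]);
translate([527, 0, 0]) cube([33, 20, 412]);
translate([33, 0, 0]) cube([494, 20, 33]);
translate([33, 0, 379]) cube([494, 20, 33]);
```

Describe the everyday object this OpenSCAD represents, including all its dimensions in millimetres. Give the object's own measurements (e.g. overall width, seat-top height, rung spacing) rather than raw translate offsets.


A rectangular picture frame lying in the x–z plane (depth along y). The opening is 494 mm wide (x) by 346 mm tall (z), surrounded by a border 33 mm wide on all four sides. The frame is 20 mm deep and is made of two full-height vertical stiles with two horizontal rails fitted between them.


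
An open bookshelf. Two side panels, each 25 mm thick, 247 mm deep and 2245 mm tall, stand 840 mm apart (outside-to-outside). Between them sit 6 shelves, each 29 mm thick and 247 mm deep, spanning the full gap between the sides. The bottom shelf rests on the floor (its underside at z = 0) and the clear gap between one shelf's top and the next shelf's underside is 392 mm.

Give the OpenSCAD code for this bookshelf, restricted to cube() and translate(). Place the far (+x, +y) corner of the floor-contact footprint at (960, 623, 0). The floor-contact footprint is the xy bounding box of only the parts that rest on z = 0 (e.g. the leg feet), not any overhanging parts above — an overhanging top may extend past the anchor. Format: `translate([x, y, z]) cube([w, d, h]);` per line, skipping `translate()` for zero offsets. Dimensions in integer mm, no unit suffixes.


translate([120, 376, 0]) cube([25, 247, 2245]);
translate([935, 376, 0]) cube([25, 247, 2245]);
translate([145, 376, 0]) cube([790, 247, 29]);
translate([145, 376, 421]) cube([790, 247, 29]);
translate([145, 376, 842]) cube([790, 247, 29]);
translate([145, 376, 1263]) cube([790, 247, 29]);
translate([145, 376, 1684]) cube([790, 247, 29]);
translate([145, 376, 2105]) cube([790, 247, 29]);


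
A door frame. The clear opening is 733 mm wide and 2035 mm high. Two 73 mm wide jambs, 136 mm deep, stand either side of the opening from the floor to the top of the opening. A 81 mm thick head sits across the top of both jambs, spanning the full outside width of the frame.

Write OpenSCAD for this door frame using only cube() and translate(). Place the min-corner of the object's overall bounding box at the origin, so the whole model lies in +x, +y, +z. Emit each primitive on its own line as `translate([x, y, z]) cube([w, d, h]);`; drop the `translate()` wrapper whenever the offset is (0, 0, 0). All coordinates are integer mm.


cube([73, 136, 2035]);
translate([806, 0, 0]) cube([73, 136, 2035]);
translate([0, 0, 2035]) cube([879, 136, 81]);


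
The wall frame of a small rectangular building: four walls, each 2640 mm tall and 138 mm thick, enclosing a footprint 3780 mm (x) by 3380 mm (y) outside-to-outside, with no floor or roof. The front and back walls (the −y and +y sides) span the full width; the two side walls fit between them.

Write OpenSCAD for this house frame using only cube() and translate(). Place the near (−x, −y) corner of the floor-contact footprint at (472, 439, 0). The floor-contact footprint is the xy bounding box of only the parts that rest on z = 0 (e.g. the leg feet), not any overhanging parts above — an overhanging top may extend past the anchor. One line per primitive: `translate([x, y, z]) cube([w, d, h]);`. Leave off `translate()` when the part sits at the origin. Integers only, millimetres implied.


translate([472, 439, 0]) cube([3780, 138, 2640]);
translate([472, 3681, 0]) cube([3780, 138, 2640]);
translate([472, 577, 0]) cube([138, 3104, 2640]);
translate([4114, 577, 0]) cube([138, 3104, 2640]);


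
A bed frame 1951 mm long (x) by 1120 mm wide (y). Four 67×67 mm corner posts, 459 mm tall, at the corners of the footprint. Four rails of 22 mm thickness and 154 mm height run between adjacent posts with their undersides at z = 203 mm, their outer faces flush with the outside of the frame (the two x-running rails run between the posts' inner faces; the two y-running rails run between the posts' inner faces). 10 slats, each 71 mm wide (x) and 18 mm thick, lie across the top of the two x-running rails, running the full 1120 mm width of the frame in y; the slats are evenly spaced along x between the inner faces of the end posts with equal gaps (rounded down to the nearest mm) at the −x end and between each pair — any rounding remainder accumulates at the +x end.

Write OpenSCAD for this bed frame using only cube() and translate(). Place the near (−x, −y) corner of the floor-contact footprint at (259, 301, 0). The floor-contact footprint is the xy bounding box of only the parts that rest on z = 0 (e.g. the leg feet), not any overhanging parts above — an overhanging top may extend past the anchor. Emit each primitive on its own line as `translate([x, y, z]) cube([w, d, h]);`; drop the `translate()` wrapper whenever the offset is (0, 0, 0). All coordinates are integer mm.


translate([259, 301, 0]) cube([67, 67, 459]);
translate([259, 1354, 0]) cube([67, 67, 459]);
translate([2143, 301, 0]) cube([67, 67, 459]);
translate([2143, 1354, 0]) cube([67, 67, 459]);
translate([326, 301, 203]) cube([1817, 22, 154]);
translate([326, 1399, 203]) cube([1817, 22, 154]);
translate([259, 368, 203]) cube([22, 986, 154]);
translate([2188, 368, 203]) cube([22, 986, 154]);
translate([426, 301, 357]) cube([71, 1120, 18]);
translate([597, 301, 357]) cube([71, 1120, 18]);
translate([768, 301, 357]) cube([71, 1120, 18]);
translate([939, 301, 357]) cube([71, 1120, 18]);
translate([1110, 301, 357]) cube([71, 1120, 18]);
translate([1281, 301, 357]) cube([71, 1120, 18]);
translate([1452, 301, 357]) cube([71, 1120, 18]);
translate([1623, 301, 357]) cube([71, 1120, 18]);
translate([1794, 301, 357]) cube([71, 1120, 18]);
translate([1965, 301, 357]) cube([71, 1120, 18]);


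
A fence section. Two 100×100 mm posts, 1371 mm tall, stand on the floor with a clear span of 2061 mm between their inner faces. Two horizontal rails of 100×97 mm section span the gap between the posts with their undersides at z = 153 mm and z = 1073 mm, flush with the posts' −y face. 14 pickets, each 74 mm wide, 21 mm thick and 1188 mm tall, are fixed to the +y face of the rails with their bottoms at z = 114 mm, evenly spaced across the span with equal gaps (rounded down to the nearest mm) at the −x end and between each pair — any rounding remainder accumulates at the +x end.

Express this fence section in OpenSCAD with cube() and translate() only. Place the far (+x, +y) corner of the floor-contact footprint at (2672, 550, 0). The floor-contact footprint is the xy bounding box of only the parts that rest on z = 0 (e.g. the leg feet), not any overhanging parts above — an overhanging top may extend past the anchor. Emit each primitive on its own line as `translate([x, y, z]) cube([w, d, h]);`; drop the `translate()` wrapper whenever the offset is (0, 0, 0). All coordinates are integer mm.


translate([411, 450, 0]) cube([100, 100, 1371]);
translate([2572, 450, 0]) cube([100, 100, 1371]);
translate([511, 450, 153]) cube([2061, 100, 97]);
translate([511, 450, 1073]) cube([2061, 100, 97]);
translate([579, 550, 114]) cube([74, 21, 1188]);
translate([721, 550, 114]) cube([74, 21, 1188]);
translate([863, 550, 114]) cube([74, 21, 1188]);
translate([1005, 550, 114]) cube([74, 21, 1188]);
translate([1147, 550, 114]) cube([74, 21, 1188]);
translate([1289, 550, 114]) cube([74, 21, 1188]);
translate([1431, 550, 114]) cube([74, 21, 1188]);
translate([1573, 550, 114]) cube([74, 21, 1188]);
translate([1715, 550, 114]) cube([74, 21, 1188]);
translate([1857, 550, 114]) cube([74, 21, 1188]);
translate([1999, 550, 114]) cube([74, 21, 1188]);
translate([2141, 550, 114]) cube([74, 21, 1188]);
translate([2283, 550, 114]) cube([74, 21, 1188]);
translate([2425, 550, 114]) cube([74, 21, 1188]);


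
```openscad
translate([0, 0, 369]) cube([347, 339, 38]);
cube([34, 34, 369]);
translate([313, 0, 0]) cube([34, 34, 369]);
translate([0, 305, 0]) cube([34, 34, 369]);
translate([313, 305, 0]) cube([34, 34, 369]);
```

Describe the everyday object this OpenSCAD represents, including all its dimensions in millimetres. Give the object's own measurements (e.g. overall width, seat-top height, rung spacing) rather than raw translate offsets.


A simple wooden stool: a rectangular seat 347 mm (x) by 339 mm (y), 38 mm thick, top face at z = 407 mm, on four square legs, each 34×34 mm in cross-section. The legs rest on z = 0, each flush with a corner of the seat.


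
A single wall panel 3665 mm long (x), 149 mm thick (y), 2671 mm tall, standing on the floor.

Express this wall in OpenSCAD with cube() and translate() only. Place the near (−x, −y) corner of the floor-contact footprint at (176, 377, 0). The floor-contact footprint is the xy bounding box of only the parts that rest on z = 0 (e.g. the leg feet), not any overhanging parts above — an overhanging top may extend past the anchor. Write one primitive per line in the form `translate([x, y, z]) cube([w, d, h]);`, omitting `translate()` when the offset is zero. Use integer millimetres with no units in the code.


translate([176, 377, 0]) cube([3665, 149, 2671]);


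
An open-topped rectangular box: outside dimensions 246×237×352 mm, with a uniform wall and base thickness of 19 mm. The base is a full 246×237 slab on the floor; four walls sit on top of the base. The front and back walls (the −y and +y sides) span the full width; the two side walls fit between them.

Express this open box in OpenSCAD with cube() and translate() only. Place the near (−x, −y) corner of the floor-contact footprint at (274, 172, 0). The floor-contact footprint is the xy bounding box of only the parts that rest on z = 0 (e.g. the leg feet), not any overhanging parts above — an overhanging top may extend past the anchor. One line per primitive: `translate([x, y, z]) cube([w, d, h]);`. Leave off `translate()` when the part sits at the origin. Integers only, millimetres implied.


translate([274, 172, 0]) cube([246, 237, 19]);
translate([274, 172, 19]) cube([246, 19, 333]);
translate([274, 390, 19]) cube([246, 19, 333]);
translate([274, 191, 19]) cube([19, 199, 333]);
translate([501, 191, 19]) cube([19, 199, 333]);


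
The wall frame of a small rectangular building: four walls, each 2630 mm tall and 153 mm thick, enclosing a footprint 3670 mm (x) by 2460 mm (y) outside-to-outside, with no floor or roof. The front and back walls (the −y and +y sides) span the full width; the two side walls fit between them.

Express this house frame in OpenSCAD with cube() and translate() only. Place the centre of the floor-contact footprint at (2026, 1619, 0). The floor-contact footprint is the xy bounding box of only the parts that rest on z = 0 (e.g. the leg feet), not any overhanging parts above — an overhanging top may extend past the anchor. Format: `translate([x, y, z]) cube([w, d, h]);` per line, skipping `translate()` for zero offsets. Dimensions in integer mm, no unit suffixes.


translate([191, 389, 0]) cube([3670, 153, 2630]);
translate([191, 2696, 0]) cube([3670, 153, 2630]);
translate([191, 542, 0]) cube([153, 2154, 2630]);
translate([3708, 542, 0]) cube([153, 2154, 2630]);


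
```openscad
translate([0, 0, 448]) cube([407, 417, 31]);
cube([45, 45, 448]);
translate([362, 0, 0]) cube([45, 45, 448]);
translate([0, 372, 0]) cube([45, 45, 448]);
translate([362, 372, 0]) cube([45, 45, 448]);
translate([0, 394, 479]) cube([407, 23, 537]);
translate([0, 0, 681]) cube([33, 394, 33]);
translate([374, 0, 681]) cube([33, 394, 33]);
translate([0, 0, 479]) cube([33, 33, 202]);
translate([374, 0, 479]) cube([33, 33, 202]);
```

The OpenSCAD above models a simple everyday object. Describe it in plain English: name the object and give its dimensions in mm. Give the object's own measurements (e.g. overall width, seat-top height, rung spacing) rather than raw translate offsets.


A chair. The seat is a 407×417×31 mm slab with its top at z = 479 mm, on four 45×45 mm corner legs (flush with the seat edges, standing on z = 0). A flat backrest 23 mm thick, 537 mm tall, spans the full seat width and rises from the seat top along its +y edge, rear face flush with the rear of the seat. Two armrests of 33×33 mm section run along each side from the seat's front edge to the front of the backrest, top faces 235 mm above the seat top and outer faces flush with the seat's x-edges; a 33×33 mm post under the front of each armrest stands on the seat at the front corner.


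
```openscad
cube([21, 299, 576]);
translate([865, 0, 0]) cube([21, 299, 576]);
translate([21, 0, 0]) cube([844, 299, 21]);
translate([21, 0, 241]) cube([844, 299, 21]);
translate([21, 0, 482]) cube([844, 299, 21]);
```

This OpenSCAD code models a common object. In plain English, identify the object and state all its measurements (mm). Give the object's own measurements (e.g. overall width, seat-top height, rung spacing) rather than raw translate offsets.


An open bookshelf. Two side panels, each 21 mm thick, 299 mm deep and 576 mm tall, stand 886 mm apart (outside-to-outside). Between them sit 3 shelves, each 21 mm thick and 299 mm deep, spanning the full gap between the sides. The bottom shelf rests on the floor (its underside at z = 0) and the clear gap between one shelf's top and the next shelf's underside is 220 mm.


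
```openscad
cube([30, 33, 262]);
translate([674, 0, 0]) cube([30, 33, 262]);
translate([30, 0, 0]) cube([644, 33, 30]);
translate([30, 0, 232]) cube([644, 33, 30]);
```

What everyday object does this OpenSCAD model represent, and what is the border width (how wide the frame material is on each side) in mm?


A picture frame. The border width is 30 mm.

Four thin pieces enclosing a rectangular opening — a picture frame. The two full-height stiles are 262 mm tall; the top rail sits at z = 232 and is 30 mm tall, so the border above the opening is 262 − 232 = 30 mm, matching the stile x-width.


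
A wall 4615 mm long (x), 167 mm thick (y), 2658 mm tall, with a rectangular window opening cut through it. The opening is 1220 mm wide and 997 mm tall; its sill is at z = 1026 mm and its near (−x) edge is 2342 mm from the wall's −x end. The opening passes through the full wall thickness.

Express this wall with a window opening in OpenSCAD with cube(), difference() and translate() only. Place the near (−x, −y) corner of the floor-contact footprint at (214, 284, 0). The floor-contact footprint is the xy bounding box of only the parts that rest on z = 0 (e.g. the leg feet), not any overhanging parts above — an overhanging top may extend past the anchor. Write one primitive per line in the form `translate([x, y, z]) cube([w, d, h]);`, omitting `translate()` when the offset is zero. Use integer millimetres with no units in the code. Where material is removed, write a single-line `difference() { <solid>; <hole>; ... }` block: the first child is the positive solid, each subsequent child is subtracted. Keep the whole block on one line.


difference() { translate([214, 284, 0]) cube([4615, 167, 2658]); translate([2556, 284, 1026]) cube([1220, 167, 997]); }


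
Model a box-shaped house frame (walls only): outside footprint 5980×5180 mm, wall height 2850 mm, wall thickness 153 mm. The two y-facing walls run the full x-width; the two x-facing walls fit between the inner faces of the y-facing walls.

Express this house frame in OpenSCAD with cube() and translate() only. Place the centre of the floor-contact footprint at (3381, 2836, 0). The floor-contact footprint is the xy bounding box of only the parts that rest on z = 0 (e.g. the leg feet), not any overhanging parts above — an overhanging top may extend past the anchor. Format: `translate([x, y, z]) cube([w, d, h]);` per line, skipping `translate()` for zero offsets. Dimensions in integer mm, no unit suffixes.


translate([391, 246, 0]) cube([5980, 153, 2850]);
translate([391, 5273, 0]) cube([5980, 153, 2850]);
translate([391, 399, 0]) cube([153, 4874, 2850]);
translate([6218, 399, 0]) cube([153, 4874, 2850]);


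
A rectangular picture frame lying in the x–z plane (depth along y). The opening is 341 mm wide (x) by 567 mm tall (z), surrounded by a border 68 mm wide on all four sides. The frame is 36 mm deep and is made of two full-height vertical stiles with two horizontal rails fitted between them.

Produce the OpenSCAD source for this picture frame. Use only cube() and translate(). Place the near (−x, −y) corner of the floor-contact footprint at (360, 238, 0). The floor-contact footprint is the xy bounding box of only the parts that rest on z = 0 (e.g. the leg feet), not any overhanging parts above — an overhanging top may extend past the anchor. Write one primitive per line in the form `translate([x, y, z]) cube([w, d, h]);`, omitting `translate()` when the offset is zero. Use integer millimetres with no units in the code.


translate([360, 238, 0]) cube([68, 36, 703]);
translate([769, 238, 0]) cube([68, 36, 703]);
translate([428, 238, 0]) cube([341, 36, 68]);
translate([428, 238, 635]) cube([341, 36, 68]);


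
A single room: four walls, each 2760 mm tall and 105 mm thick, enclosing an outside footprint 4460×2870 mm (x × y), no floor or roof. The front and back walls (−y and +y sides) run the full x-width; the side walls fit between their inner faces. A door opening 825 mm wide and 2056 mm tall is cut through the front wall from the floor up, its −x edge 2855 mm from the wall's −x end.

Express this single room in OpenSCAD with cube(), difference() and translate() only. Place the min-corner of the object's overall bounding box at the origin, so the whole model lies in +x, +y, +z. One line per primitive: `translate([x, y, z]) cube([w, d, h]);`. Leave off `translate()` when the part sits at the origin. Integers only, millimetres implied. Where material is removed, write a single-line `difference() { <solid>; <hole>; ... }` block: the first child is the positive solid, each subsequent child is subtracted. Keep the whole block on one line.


difference() { cube([4460, 105, 2760]); translate([2855, 0, 0]) cube([825, 105, 2056]); }
translate([0, 2765, 0]) cube([4460, 105, 2760]);
translate([0, 105, 0]) cube([105, 2660, 2760]);
translate([4355, 105, 0]) cube([105, 2660, 2760]);


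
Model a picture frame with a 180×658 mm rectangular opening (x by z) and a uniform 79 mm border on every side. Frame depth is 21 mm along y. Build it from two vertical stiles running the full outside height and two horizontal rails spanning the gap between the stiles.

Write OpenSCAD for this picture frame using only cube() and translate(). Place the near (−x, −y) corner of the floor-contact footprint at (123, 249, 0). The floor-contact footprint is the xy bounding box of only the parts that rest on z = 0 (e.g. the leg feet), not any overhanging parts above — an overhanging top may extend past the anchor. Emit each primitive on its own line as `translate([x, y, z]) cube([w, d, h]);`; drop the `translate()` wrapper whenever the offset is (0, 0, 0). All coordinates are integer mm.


translate([123, 249, 0]) cube([79, 21, 816]);
translate([382, 249, 0]) cube([79, 21, 816]);
translate([202, 249, 0]) cube([180, 21, 79]);
translate([202, 249, 737]) cube([180, 21, 79]);


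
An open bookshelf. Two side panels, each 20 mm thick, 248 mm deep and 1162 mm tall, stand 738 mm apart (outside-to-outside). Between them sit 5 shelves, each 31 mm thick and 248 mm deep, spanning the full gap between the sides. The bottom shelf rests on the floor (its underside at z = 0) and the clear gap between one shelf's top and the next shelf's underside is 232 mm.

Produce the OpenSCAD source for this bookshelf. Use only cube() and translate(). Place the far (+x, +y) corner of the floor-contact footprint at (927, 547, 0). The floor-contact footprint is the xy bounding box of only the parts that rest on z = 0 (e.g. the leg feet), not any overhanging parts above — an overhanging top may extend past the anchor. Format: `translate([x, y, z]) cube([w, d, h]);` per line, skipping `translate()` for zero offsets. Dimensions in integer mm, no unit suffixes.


translate([189, 299, 0]) cube([20, 248, 1162]);
translate([907, 299, 0]) cube([20, 248, 1162]);
translate([209, 299, 0]) cube([698, 248, 31]);
translate([209, 299, 263]) cube([698, 248, 31]);
translate([209, 299, 526]) cube([698, 248, 31]);
translate([209, 299, 789]) cube([698, 248, 31]);
translate([209, 299, 1052]) cube([698, 248, 31]);


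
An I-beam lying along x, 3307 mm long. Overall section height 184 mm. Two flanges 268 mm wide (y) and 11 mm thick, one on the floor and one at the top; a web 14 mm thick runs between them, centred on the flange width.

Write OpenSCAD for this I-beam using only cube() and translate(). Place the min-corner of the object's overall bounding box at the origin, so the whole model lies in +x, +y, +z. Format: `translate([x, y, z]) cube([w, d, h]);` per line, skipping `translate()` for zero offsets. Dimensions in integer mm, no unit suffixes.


cube([3307, 268, 11]);
translate([0, 127, 11]) cube([3307, 14, 162]);
translate([0, 0, 173]) cube([3307, 268, 11]);


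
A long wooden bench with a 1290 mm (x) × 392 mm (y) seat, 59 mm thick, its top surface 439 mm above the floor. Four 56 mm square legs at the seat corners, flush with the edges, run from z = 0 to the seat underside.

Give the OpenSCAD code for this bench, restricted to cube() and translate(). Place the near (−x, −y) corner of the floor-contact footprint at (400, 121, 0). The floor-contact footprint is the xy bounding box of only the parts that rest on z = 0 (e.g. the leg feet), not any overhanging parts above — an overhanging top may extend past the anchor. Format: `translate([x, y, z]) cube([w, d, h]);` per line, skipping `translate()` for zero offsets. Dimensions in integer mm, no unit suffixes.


translate([400, 121, 380]) cube([1290, 392, 59]);
translate([400, 121, 0]) cube([56, 56, 380]);
translate([400, 457, 0]) cube([56, 56, 380]);
translate([1634, 121, 0]) cube([56, 56, 380]);
translate([1634, 457, 0]) cube([56, 56, 380]);


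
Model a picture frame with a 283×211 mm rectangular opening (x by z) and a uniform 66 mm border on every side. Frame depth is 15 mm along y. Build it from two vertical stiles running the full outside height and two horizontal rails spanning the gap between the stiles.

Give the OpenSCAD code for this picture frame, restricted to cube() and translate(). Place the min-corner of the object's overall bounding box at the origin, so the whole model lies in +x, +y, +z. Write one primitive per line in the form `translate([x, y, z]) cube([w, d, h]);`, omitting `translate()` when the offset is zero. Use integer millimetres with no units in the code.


cube([66, 15, 343]);
translate([349, 0, 0]) cube([66, 15, 343]);
translate([66, 0, 0]) cube([283, 15, 66]);
translate([66, 0, 277]) cube([283, 15, 66]);


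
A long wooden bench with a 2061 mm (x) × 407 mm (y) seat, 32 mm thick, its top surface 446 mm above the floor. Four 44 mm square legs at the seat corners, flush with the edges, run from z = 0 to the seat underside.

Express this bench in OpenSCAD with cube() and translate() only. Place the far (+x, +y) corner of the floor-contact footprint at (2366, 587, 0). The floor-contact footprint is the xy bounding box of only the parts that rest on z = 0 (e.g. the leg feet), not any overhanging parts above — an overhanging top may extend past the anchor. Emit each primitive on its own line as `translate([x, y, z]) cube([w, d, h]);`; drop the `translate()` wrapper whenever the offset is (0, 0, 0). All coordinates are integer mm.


translate([305, 180, 414]) cube([2061, 407, 32]);
translate([305, 180, 0]) cube([44, 44, 414]);
translate([305, 543, 0]) cube([44, 44, 414]);
translate([2322, 180, 0]) cube([44, 44, 414]);
translate([2322, 543, 0]) cube([44, 44, 414]);


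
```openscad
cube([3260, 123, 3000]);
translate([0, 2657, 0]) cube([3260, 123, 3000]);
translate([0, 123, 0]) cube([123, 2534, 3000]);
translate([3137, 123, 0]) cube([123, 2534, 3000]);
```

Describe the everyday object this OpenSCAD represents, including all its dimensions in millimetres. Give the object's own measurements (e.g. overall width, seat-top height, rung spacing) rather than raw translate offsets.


The wall frame of a small rectangular building: four walls, each 3000 mm tall and 123 mm thick, enclosing a footprint 3260 mm (x) by 2780 mm (y) outside-to-outside, with no floor or roof. The front and back walls (the −y and +y sides) span the full width; the two side walls fit between them.


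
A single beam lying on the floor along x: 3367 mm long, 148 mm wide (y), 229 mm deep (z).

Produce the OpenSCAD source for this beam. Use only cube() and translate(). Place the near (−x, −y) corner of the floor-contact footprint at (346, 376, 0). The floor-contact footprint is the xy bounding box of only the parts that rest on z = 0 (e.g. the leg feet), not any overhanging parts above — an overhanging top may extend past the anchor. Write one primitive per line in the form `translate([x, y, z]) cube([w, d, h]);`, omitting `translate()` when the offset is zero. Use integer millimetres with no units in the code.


translate([346, 376, 0]) cube([3367, 148, 229]);


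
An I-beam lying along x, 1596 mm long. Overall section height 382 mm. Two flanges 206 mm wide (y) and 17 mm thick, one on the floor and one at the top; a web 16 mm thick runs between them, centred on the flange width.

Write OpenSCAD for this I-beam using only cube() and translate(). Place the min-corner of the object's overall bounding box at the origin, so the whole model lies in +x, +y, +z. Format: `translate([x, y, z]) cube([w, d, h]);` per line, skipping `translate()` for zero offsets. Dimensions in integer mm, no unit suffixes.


cube([1596, 206, 17]);
translate([0, 95, 17]) cube([1596, 16, 348]);
translate([0, 0, 365]) cube([1596, 206, 17]);


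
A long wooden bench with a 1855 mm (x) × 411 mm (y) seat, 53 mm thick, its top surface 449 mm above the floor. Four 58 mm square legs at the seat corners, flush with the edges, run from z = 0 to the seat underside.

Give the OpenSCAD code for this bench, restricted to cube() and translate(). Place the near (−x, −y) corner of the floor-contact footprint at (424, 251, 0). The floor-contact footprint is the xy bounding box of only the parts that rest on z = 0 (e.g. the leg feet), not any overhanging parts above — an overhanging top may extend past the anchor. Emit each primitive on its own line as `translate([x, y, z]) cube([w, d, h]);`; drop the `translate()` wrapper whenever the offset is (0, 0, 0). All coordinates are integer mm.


translate([424, 251, 396]) cube([1855, 411, 53]);
translate([424, 251, 0]) cube([58, 58, 396]);
translate([424, 604, 0]) cube([58, 58, 396]);
translate([2221, 251, 0]) cube([58, 58, 396]);
translate([2221, 604, 0]) cube([58, 58, 396]);


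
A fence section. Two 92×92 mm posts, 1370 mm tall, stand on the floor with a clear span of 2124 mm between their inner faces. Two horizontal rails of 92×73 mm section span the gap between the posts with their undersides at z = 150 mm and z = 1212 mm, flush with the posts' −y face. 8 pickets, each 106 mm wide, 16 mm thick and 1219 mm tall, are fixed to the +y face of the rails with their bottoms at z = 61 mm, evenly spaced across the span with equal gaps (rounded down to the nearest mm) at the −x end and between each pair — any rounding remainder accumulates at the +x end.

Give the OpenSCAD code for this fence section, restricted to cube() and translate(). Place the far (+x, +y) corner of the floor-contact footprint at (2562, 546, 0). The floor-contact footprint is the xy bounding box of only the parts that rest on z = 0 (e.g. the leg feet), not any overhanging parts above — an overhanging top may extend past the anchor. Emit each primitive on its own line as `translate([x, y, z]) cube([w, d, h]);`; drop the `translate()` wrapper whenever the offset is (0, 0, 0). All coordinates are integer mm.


translate([254, 454, 0]) cube([92, 92, 1370]);
translate([2470, 454, 0]) cube([92, 92, 1370]);
translate([346, 454, 150]) cube([2124, 92, 73]);
translate([346, 454, 1212]) cube([2124, 92, 73]);
translate([487, 546, 61]) cube([106, 16, 1219]);
translate([734, 546, 61]) cube([106, 16, 1219]);
translate([981, 546, 61]) cube([106, 16, 1219]);
translate([1228, 546, 61]) cube([106, 16, 1219]);
translate([1475, 546, 61]) cube([106, 16, 1219]);
translate([1722, 546, 61]) cube([106, 16, 1219]);
translate([1969, 546, 61]) cube([106, 16, 1219]);
translate([2216, 546, 61]) cube([106, 16, 1219]);


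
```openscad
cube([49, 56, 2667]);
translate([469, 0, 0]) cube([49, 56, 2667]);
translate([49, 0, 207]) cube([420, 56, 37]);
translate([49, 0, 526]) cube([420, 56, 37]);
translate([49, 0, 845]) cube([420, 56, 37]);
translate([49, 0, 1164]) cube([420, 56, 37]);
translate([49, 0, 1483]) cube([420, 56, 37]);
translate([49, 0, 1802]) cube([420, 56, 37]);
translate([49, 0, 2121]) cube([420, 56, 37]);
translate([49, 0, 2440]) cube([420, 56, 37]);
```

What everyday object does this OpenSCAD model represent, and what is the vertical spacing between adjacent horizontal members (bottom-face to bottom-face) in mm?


A ladder. The rung spacing is 319 mm.

Two tall 49×56 posts with 8 short bars between them — a ladder. Adjacent rungs sit at z = 207 and z = 526, so the spacing is 526 − 207 = 319 mm.


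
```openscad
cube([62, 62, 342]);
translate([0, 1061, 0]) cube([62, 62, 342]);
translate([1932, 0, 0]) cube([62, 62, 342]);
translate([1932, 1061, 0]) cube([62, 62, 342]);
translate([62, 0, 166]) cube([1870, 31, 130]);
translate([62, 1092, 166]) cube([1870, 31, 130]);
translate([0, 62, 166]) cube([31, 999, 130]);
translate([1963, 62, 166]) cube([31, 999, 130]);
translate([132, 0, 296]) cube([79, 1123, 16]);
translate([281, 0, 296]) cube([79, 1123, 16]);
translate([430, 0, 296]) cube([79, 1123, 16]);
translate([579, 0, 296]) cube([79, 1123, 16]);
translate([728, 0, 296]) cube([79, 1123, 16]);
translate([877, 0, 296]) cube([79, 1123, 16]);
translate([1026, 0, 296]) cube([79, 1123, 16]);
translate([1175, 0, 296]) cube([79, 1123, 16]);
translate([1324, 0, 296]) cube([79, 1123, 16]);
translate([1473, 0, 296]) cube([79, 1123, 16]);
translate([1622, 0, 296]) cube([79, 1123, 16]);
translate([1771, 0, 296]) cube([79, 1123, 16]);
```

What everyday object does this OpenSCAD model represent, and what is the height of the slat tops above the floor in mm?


A bed frame. The slat-top height is 312 mm.

Four posts, four rails, and a row of slats — a bed frame. Slats sit on the rails at z = 166 + 130 = 296; with slat thickness 16, the top is 312 mm.


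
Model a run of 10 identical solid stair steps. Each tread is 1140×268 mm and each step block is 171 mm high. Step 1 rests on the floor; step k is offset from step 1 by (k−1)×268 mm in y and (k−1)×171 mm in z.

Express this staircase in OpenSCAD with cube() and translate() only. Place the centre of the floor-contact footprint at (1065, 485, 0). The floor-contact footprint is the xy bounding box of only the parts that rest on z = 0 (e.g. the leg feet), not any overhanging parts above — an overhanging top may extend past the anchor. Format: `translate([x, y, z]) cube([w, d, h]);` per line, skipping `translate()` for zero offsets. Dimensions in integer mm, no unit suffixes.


translate([495, 351, 0]) cube([1140, 268, 171]);
translate([495, 619, 171]) cube([1140, 268, 171]);
translate([495, 887, 342]) cube([1140, 268, 171]);
translate([495, 1155, 513]) cube([1140, 268, 171]);
translate([495, 1423, 684]) cube([1140, 268, 171]);
translate([495, 1691, 855]) cube([1140, 268, 171]);
translate([495, 1959, 1026]) cube([1140, 268, 171]);
translate([495, 2227, 1197]) cube([1140, 268, 171]);
translate([495, 2495, 1368]) cube([1140, 268, 171]);
translate([495, 2763, 1539]) cube([1140, 268, 171]);
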